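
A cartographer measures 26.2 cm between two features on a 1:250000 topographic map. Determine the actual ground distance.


ground = 26.2 cm * 250000 / 100 = 65500.0 m = 65.5 km

65.5 km


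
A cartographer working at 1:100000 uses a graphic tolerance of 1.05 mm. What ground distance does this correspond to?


ground = 1.05 mm * 100000 / 1000 = 105.0 m

105.0 m


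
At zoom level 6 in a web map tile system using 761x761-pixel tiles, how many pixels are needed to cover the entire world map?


tiles per axis = 2^6 = 64
total tiles = 64^2 = 4096
pixels per axis = 64 * 761 = 48704
total pixels = 48704^2 = 2372079616

2372079616 pixels


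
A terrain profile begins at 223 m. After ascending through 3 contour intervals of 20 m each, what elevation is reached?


elevation = 223 + 3 * 20 = 283 m

283 m


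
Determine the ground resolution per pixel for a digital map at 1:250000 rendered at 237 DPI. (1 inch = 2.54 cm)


pixel_cm = 2.54 / 237 ≈ 0.010717 cm
ground = pixel_cm * 250000 / 100 = 2.54 * 250000 / (237 * 100) = 635000 / 23700 ≈ 26.79 m

26.79 m


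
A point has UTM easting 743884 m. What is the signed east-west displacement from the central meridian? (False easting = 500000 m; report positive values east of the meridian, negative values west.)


displacement = 743884 - 500000 = 243884 m

243884 m


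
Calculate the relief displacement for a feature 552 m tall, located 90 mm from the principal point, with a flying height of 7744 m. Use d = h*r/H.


d = h * r / H = 552 * 90 / 7744 = 6.42 mm

6.42 mm


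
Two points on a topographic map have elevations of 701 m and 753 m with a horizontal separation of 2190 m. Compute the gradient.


gradient = (753 - 701) / 2190 = 52 / 2190 = 0.0237

0.0237


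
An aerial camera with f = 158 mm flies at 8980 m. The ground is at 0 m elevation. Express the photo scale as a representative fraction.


scale = f / (H - h) = 158 mm / 8980 m = 158 / 8980000 = 1:56835

1:56835


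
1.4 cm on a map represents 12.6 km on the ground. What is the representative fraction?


ground = 12.6 km = 1260000 cm; RF denominator = ground / map = 1260000 / 1.4 = 900000; RF = 1:900000

1:900000


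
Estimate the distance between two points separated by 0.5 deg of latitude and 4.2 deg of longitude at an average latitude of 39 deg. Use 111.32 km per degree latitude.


dlat_km = 0.5 * 111.32 = 55.66
dlon_km = 4.2 * 111.32 * cos(39) ≈ 363.35
dist = sqrt(55.66^2 + 363.35^2) ≈ 367.6 km

367.6 km


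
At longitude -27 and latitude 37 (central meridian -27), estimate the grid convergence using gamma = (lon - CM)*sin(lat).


gamma = (-27 - -27) * sin(37) = 0 * 0.601815 = 0.0 degrees

0.0 degrees


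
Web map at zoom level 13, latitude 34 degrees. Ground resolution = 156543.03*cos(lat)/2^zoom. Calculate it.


res = 156543.03 * cos(34) / 2^13 = 156543.03 * 0.82903757 / 8192 = 15.84 m/pixel

15.84 m/pixel


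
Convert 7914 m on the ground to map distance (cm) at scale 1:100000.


map_cm = 7914 * 100 / 100000 = 7.914 cm ≈ 7.91 cm

7.91 cm


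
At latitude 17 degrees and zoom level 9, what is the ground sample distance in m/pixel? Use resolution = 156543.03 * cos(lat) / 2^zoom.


res = 156543.03 * cos(17) / 2^9 = 156543.03 * 0.95630476 / 512 = 292.39 m/pixel

292.39 m/pixel


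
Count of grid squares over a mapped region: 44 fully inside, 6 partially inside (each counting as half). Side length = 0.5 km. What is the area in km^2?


effective squares = 44 + 6 * 0.5 = 47.0
area = 47.0 * 0.25 = 11.75 km^2

11.75 km^2


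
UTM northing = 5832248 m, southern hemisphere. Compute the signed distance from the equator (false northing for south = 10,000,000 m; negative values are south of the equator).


For southern: actual = 5832248 - 10000000 = -4167752 m

-4167752 m


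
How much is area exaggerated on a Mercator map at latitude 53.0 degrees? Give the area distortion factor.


area_distortion = 1/cos^2(53.0) = 2.761

2.761


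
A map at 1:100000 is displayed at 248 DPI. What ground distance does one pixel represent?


pixel_cm = 2.54 / 248 ≈ 0.010242 cm
ground = pixel_cm * 100000 / 100 = 2.54 * 100000 / (248 * 100) = 254000 / 24800 ≈ 10.24 m

10.24 m


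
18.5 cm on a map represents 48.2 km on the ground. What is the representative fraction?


ground = 48.2 km = 4820000 cm; RF denominator = ground / map = 4820000 / 18.5 ≈ 260541; RF = 1:260541

1:260541


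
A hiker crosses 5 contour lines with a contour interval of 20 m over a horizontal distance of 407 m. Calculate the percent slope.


elevation change = 5 * 20 = 100 m
slope = 100 / 407 * 100 = 24.6%

24.6%


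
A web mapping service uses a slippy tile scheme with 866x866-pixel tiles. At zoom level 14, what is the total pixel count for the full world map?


tiles per axis = 2^14 = 16384
total tiles = 16384^2 = 268435456
pixels per axis = 16384 * 866 = 14188544
total pixels = 14188544^2 = 201314780839936

201314780839936 pixels


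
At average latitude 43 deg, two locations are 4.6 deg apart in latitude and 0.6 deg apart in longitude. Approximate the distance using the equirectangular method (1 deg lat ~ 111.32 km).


dlat_km = 4.6 * 111.32 = 512.072
dlon_km = 0.6 * 111.32 * cos(43) ≈ 48.849
dist = sqrt(512.072^2 + 48.849^2) ≈ 514.4 km

514.4 km


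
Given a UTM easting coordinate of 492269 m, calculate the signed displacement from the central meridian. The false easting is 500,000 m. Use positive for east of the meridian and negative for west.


displacement = 492269 - 500000 = -7731 m

-7731 m


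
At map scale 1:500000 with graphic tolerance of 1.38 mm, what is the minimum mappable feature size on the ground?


ground = 1.38 mm * 500000 / 1000 = 690.0 m

690.0 m


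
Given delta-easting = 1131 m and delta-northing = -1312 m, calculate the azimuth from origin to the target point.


az = atan2(1131, -1312) = 139.2 deg
adjusted to 0-360: 139.2 degrees

139.2 degrees


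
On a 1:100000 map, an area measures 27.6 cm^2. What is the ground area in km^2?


ground_area = 27.6 * (100000/100)^2 = 27600000.0 m^2 = 27.6 km^2

27.6 km^2


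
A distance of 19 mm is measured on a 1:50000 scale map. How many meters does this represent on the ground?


ground = 19 mm * 50000 / 1000 = 950.0 m

950.0 m


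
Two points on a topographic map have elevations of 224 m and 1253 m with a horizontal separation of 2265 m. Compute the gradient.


gradient = (1253 - 224) / 2265 = 1029 / 2265 = 0.4543

0.4543


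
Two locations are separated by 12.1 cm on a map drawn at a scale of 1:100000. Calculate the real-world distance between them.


ground = 12.1 cm * 100000 / 100 = 12100.0 m = 12.1 km

12.1 km


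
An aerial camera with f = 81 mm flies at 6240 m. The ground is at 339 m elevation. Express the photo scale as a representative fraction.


scale = f / (H - h) = 81 mm / 5901 m = 81 / 5901000 = 1:72852

1:72852


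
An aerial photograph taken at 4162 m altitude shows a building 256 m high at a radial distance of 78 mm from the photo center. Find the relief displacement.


d = h * r / H = 256 * 78 / 4162 = 4.8 mm

4.8 mm


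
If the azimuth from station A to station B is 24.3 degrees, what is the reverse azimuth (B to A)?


back azimuth = (24.3 + 180) mod 360 = 204.3 degrees

204.3 degrees


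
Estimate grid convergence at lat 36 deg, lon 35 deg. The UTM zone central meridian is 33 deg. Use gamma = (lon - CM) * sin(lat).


gamma = (35 - 33) * sin(36) = 2 * 0.587785 = 1.176 degrees

1.176 degrees


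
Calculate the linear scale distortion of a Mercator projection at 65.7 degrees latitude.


SF = 1 / cos(65.7) = 1 / 0.411514 = 2.43

2.43


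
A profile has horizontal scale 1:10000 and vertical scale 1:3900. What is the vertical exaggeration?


VE = horizontal_scale / vertical_scale = 10000 / 3900 ≈ 2.6

2.6x


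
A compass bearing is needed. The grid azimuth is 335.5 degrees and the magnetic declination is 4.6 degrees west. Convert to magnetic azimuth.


magnetic azimuth = grid azimuth - declination (east +ve)
mag_az = 335.5 - -4.6 = 340.1 degrees

340.1 degrees


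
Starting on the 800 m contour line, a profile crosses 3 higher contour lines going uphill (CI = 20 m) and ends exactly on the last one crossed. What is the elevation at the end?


elevation = 800 + 3 * 20 = 860 m

860 m


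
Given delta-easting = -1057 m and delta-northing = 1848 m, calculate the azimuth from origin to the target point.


az = atan2(-1057, 1848) = -29.8 deg
adjusted to 0-360: 330.2 degrees

330.2 degrees


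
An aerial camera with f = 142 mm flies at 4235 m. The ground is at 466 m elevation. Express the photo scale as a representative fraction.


scale = f / (H - h) = 142 mm / 3769 m = 142 / 3769000 = 1:26542

1:26542


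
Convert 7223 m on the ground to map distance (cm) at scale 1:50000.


map_cm = 7223 * 100 / 50000 = 14.446 cm ≈ 14.45 cm

14.45 cm


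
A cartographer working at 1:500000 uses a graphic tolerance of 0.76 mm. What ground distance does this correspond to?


ground = 0.76 mm * 500000 / 1000 = 380.0 m

380.0 m


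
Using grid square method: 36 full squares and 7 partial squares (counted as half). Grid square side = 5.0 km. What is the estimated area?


effective squares = 36 + 7 * 0.5 = 39.5
area = 39.5 * 25.0 = 987.5 km^2

987.5 km^2


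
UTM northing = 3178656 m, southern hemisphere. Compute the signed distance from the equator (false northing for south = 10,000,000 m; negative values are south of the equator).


For southern: actual = 3178656 - 10000000 = -6821344 m

-6821344 m


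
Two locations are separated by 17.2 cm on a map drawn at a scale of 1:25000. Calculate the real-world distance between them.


ground = 17.2 cm * 25000 / 100 = 4300.0 m = 4.3 km

4.3 km


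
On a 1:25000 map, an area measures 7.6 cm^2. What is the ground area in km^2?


ground_area = 7.6 * (25000/100)^2 = 475000.0 m^2 = 0.475 km^2

0.475 km^2


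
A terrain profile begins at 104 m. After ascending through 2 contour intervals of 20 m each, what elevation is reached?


elevation = 104 + 2 * 20 = 144 m

144 m


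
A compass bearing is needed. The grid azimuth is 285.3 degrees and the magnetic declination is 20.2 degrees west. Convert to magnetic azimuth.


magnetic azimuth = grid azimuth - declination (east +ve)
mag_az = 285.3 - -20.2 = 305.5 degrees

305.5 degrees


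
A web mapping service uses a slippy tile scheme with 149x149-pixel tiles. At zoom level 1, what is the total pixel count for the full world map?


tiles per axis = 2^1 = 2
total tiles = 2^2 = 4
pixels per axis = 2 * 149 = 298
total pixels = 298^2 = 88804

88804 pixels


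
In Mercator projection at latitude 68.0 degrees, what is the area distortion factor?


area_distortion = 1/cos^2(68.0) = 7.126

7.126


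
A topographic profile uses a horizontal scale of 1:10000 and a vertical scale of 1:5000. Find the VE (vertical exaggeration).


VE = horizontal_scale / vertical_scale = 10000 / 5000 = 2.0

2.0x


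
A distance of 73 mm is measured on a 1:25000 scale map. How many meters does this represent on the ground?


ground = 73 mm * 25000 / 1000 = 1825.0 m

1825.0 m


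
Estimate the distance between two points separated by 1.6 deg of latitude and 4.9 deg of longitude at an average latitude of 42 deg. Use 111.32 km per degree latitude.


dlat_km = 1.6 * 111.32 = 178.112
dlon_km = 4.9 * 111.32 * cos(42) ≈ 405.362
dist = sqrt(178.112^2 + 405.362^2) ≈ 442.8 km

442.8 km


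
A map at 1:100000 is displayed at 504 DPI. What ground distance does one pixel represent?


pixel_cm = 2.54 / 504 ≈ 0.00504 cm
ground = pixel_cm * 100000 / 100 = 2.54 * 100000 / (504 * 100) = 254000 / 50400 ≈ 5.04 m

5.04 m


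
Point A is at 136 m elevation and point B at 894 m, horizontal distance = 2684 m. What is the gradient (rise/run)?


gradient = (894 - 136) / 2684 = 758 / 2684 = 0.2824

0.2824


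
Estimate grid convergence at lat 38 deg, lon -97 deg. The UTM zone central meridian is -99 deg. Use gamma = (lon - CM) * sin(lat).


gamma = (-97 - -99) * sin(38) = 2 * 0.615661 = 1.231 degrees

1.231 degrees


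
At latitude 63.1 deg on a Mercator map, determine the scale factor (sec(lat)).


SF = 1 / cos(63.1) = 1 / 0.452435 = 2.21

2.21


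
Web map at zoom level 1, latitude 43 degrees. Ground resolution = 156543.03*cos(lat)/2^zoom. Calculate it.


res = 156543.03 * cos(43) / 2^1 = 156543.03 * 0.7313537 / 2 = 57244.16 m/pixel

57244.16 m/pixel


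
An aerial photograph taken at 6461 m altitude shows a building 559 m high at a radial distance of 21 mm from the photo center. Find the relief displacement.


d = h * r / H = 559 * 21 / 6461 = 1.82 mm

1.82 mm


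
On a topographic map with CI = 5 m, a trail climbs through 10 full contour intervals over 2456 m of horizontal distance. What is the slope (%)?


elevation change = 10 * 5 = 50 m
slope = 50 / 2456 * 100 = 2.0%

2.0%


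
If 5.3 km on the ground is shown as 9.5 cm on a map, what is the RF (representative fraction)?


ground = 5.3 km = 530000 cm; RF denominator = ground / map = 530000 / 9.5 ≈ 55789; RF = 1:55789

1:55789


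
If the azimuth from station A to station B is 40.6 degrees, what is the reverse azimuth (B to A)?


back azimuth = (40.6 + 180) mod 360 = 220.6 degrees

220.6 degrees


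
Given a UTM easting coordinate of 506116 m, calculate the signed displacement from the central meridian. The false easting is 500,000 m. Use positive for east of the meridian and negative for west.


displacement = 506116 - 500000 = 6116 m

6116 m


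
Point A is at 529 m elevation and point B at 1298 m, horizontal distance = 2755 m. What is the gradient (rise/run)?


gradient = (1298 - 529) / 2755 = 769 / 2755 = 0.2791

0.2791


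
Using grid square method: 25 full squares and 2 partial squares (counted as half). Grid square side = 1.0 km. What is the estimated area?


effective squares = 25 + 2 * 0.5 = 26.0
area = 26.0 * 1.0 = 26.0 km^2

26.0 km^2


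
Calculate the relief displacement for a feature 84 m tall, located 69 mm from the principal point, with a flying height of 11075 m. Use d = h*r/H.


d = h * r / H = 84 * 69 / 11075 = 0.52 mm

0.52 mm


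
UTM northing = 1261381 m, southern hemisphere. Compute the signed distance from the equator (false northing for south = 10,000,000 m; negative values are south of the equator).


For southern: actual = 1261381 - 10000000 = -8738619 m

-8738619 m


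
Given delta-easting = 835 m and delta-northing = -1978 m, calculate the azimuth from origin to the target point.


az = atan2(835, -1978) = 157.1 deg
adjusted to 0-360: 157.1 degrees

157.1 degrees


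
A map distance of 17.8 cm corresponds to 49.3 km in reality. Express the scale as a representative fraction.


ground = 49.3 km = 4930000 cm; RF denominator = ground / map = 4930000 / 17.8 ≈ 276966; RF = 1:276966

1:276966


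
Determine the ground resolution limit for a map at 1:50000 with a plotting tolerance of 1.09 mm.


ground = 1.09 mm * 50000 / 1000 = 54.5 m

54.5 m


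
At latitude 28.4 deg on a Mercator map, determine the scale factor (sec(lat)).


SF = 1 / cos(28.4) = 1 / 0.879649 = 1.137

1.137


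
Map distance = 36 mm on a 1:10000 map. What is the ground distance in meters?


ground = 36 mm * 10000 / 1000 = 360.0 m

360.0 m


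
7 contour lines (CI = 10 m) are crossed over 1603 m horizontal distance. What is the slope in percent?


elevation change = 7 * 10 = 70 m
slope = 70 / 1603 * 100 = 4.4%

4.4%


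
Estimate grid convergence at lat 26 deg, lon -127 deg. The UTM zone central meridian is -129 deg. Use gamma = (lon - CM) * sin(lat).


gamma = (-127 - -129) * sin(26) = 2 * 0.438371 = 0.877 degrees

0.877 degrees


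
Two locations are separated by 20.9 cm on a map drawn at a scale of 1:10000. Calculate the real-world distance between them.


ground = 20.9 cm * 10000 / 100 = 2090.0 m = 2.09 km

2.09 km


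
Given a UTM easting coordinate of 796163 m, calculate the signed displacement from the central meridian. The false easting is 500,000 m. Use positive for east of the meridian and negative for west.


displacement = 796163 - 500000 = 296163 m

296163 m


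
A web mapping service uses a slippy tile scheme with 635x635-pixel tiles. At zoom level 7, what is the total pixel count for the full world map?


tiles per axis = 2^7 = 128
total tiles = 128^2 = 16384
pixels per axis = 128 * 635 = 81280
total pixels = 81280^2 = 6606438400

6606438400 pixels


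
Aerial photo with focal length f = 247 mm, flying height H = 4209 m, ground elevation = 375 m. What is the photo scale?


scale = f / (H - h) = 247 mm / 3834 m = 247 / 3834000 = 1:15522

1:15522


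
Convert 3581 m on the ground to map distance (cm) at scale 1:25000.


map_cm = 3581 * 100 / 25000 = 14.324 cm ≈ 14.32 cm

14.32 cm


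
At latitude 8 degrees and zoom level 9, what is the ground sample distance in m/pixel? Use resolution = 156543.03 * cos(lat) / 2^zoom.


res = 156543.03 * cos(8) / 2^9 = 156543.03 * 0.99026807 / 512 = 302.77 m/pixel

302.77 m/pixel


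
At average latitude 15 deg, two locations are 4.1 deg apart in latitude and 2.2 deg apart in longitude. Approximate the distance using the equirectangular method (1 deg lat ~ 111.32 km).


dlat_km = 4.1 * 111.32 = 456.412
dlon_km = 2.2 * 111.32 * cos(15) ≈ 236.559
dist = sqrt(456.412^2 + 236.559^2) ≈ 514.1 km

514.1 km


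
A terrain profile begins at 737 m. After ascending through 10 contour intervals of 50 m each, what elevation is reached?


elevation = 737 + 10 * 50 = 1237 m

1237 m


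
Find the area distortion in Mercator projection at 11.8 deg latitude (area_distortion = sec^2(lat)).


area_distortion = 1/cos^2(11.8) = 1.044

1.044


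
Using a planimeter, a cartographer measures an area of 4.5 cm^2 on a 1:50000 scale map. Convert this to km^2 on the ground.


ground_area = 4.5 * (50000/100)^2 = 1125000.0 m^2 = 1.125 km^2

1.125 km^2


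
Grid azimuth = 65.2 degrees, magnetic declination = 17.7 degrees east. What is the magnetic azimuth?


magnetic azimuth = grid azimuth - declination (east +ve)
mag_az = 65.2 - 17.7 = 47.5 degrees

47.5 degrees


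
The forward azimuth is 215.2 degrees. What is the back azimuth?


back azimuth = (215.2 + 180) mod 360 = 35.2 degrees

35.2 degrees


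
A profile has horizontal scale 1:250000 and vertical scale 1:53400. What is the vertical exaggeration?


VE = horizontal_scale / vertical_scale = 250000 / 53400 ≈ 4.7

4.7x


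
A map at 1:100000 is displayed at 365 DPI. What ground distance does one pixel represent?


pixel_cm = 2.54 / 365 ≈ 0.006959 cm
ground = pixel_cm * 100000 / 100 = 2.54 * 100000 / (365 * 100) = 254000 / 36500 ≈ 6.96 m

6.96 m


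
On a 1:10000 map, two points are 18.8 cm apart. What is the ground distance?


ground = 18.8 cm * 10000 / 100 = 1880.0 m = 1.88 km

1.88 km


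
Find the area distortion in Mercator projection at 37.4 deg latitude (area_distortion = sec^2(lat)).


area_distortion = 1/cos^2(37.4) = 1.585

1.585


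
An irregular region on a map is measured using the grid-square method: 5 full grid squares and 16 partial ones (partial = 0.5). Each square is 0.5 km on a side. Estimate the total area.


effective squares = 5 + 16 * 0.5 = 13.0
area = 13.0 * 0.25 = 3.25 km^2

3.25 km^2


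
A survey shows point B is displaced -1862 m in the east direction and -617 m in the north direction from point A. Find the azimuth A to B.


az = atan2(-1862, -617) = -108.3 deg
adjusted to 0-360: 251.7 degrees

251.7 degrees


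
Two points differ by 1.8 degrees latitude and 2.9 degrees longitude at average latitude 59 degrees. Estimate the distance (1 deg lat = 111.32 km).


dlat_km = 1.8 * 111.32 = 200.376
dlon_km = 2.9 * 111.32 * cos(59) ≈ 166.269
dist = sqrt(200.376^2 + 166.269^2) ≈ 260.4 km

260.4 km


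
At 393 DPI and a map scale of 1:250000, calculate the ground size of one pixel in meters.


pixel_cm = 2.54 / 393 ≈ 0.006463 cm
ground = pixel_cm * 250000 / 100 = 2.54 * 250000 / (393 * 100) = 635000 / 39300 ≈ 16.16 m

16.16 m


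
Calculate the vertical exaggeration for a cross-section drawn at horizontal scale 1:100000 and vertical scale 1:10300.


VE = horizontal_scale / vertical_scale = 100000 / 10300 ≈ 9.7

9.7x


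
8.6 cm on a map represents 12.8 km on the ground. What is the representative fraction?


ground = 12.8 km = 1280000 cm; RF denominator = ground / map = 1280000 / 8.6 ≈ 148837; RF = 1:148837

1:148837


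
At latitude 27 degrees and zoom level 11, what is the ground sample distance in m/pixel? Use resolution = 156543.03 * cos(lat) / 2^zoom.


res = 156543.03 * cos(27) / 2^11 = 156543.03 * 0.89100652 / 2048 = 68.11 m/pixel

68.11 m/pixel


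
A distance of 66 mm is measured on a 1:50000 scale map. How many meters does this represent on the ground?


ground = 66 mm * 50000 / 1000 = 3300.0 m

3300.0 m


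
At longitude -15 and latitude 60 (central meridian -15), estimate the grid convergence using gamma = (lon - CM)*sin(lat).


gamma = (-15 - -15) * sin(60) = 0 * 0.866025 = 0.0 degrees

0.0 degrees


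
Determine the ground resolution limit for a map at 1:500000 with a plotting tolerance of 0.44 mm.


ground = 0.44 mm * 500000 / 1000 = 220.0 m

220.0 m


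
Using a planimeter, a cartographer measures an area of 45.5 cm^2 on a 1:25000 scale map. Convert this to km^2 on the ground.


ground_area = 45.5 * (25000/100)^2 = 2843750.0 m^2 = 2.84375 km^2 ≈ 2.844 km^2

2.844 km^2


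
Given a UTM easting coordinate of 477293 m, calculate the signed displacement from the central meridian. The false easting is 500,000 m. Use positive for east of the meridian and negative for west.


displacement = 477293 - 500000 = -22707 m

-22707 m


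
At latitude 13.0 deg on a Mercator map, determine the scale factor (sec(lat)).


SF = 1 / cos(13.0) = 1 / 0.97437 = 1.026

1.026


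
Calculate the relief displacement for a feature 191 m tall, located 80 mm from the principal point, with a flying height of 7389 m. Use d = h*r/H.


d = h * r / H = 191 * 80 / 7389 = 2.07 mm

2.07 mm


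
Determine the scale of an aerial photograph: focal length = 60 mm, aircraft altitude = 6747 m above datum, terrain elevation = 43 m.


scale = f / (H - h) = 60 mm / 6704 m = 60 / 6704000 = 1:111733

1:111733


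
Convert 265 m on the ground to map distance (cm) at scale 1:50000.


map_cm = 265 * 100 / 50000 = 0.53 cm

0.53 cm


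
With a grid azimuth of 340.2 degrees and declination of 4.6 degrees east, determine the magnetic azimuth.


magnetic azimuth = grid azimuth - declination (east +ve)
mag_az = 340.2 - 4.6 = 335.6 degrees

335.6 degrees


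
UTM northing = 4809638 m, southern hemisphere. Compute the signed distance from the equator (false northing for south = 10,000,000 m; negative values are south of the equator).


For southern: actual = 4809638 - 10000000 = -5190362 m

-5190362 m


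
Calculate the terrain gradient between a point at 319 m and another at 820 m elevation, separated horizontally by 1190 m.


gradient = (820 - 319) / 1190 = 501 / 1190 = 0.421

0.421


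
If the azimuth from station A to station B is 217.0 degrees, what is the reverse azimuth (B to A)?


back azimuth = (217.0 + 180) mod 360 = 37.0 degrees

37.0 degrees


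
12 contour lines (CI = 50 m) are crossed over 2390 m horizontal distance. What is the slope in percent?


elevation change = 12 * 50 = 600 m
slope = 600 / 2390 * 100 = 25.1%

25.1%


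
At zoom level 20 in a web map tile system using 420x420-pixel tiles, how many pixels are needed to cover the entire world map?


tiles per axis = 2^20 = 1048576
total tiles = 1048576^2 = 1099511627776
pixels per axis = 1048576 * 420 = 440401920
total pixels = 440401920^2 = 193953851139686400

193953851139686400 pixels


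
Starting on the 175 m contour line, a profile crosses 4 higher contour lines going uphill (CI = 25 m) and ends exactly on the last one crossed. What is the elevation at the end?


elevation = 175 + 4 * 25 = 275 m

275 m


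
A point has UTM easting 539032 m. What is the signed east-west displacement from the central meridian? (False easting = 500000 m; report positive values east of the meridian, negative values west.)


displacement = 539032 - 500000 = 39032 m

39032 m


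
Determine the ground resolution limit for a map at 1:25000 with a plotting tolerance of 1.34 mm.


ground = 1.34 mm * 25000 / 1000 = 33.5 m

33.5 m


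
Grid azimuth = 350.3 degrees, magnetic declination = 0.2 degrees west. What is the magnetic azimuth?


magnetic azimuth = grid azimuth - declination (east +ve)
mag_az = 350.3 - -0.2 = 350.5 degrees

350.5 degrees


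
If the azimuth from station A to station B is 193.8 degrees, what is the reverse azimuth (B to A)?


back azimuth = (193.8 + 180) mod 360 = 13.8 degrees

13.8 degrees


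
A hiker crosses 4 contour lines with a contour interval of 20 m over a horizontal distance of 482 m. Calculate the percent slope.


elevation change = 4 * 20 = 80 m
slope = 80 / 482 * 100 = 16.6%

16.6%


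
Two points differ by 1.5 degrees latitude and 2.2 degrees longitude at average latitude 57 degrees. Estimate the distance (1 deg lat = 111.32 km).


dlat_km = 1.5 * 111.32 = 166.98
dlon_km = 2.2 * 111.32 * cos(57) ≈ 133.384
dist = sqrt(166.98^2 + 133.384^2) ≈ 213.7 km

213.7 km


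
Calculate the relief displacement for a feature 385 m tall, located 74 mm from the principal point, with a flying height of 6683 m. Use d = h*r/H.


d = h * r / H = 385 * 74 / 6683 = 4.26 mm

4.26 mm


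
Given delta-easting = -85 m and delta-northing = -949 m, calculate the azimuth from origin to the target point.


az = atan2(-85, -949) = -174.9 deg
adjusted to 0-360: 185.1 degrees

185.1 degrees


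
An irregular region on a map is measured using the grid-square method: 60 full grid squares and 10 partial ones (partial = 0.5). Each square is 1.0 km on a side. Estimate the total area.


effective squares = 60 + 10 * 0.5 = 65.0
area = 65.0 * 1.0 = 65.0 km^2

65.0 km^2


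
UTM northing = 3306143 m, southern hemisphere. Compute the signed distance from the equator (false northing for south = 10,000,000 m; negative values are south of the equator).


For southern: actual = 3306143 - 10000000 = -6693857 m

-6693857 m


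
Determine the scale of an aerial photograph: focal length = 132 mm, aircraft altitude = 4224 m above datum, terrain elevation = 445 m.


scale = f / (H - h) = 132 mm / 3779 m = 132 / 3779000 = 1:28629

1:28629


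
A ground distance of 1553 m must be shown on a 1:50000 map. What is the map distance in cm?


map_cm = 1553 * 100 / 50000 = 3.106 cm ≈ 3.11 cm

3.11 cm


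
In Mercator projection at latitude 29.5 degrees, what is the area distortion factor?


area_distortion = 1/cos^2(29.5) = 1.32

1.32


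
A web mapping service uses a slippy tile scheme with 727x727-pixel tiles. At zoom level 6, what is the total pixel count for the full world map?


tiles per axis = 2^6 = 64
total tiles = 64^2 = 4096
pixels per axis = 64 * 727 = 46528
total pixels = 46528^2 = 2164854784

2164854784 pixels


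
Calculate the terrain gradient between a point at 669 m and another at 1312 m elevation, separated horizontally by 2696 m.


gradient = (1312 - 669) / 2696 = 643 / 2696 = 0.2385

0.2385


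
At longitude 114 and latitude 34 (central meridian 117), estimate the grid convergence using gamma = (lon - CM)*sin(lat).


gamma = (114 - 117) * sin(34) = -3 * 0.559193 = -1.678 degrees

-1.678 degrees


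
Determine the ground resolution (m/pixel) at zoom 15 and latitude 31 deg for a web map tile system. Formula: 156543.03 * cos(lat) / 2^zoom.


res = 156543.03 * cos(31) / 2^15 = 156543.03 * 0.8571673 / 32768 = 4.09 m/pixel

4.09 m/pixel


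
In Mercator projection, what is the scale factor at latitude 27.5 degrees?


SF = 1 / cos(27.5) = 1 / 0.887011 = 1.127

1.127


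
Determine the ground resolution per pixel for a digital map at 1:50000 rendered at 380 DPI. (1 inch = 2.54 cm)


pixel_cm = 2.54 / 380 ≈ 0.006684 cm
ground = pixel_cm * 50000 / 100 = 2.54 * 50000 / (380 * 100) = 127000 / 38000 ≈ 3.34 m

3.34 m


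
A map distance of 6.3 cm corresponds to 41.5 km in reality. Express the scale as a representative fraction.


ground = 41.5 km = 4150000 cm; RF denominator = ground / map = 4150000 / 6.3 ≈ 658730; RF = 1:658730

1:658730


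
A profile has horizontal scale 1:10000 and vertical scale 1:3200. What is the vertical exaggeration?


VE = horizontal_scale / vertical_scale = 10000 / 3200 = 3.125 ≈ 3.1

3.1x


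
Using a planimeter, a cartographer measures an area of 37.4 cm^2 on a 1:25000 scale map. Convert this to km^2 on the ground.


ground_area = 37.4 * (25000/100)^2 = 2337500.0 m^2 = 2.3375 km^2 ≈ 2.338 km^2

2.338 km^2


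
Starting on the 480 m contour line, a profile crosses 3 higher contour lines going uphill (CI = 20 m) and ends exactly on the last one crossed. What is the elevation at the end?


elevation = 480 + 3 * 20 = 540 m

540 m


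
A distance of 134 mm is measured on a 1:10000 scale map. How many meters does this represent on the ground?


ground = 134 mm * 10000 / 1000 = 1340.0 m

1340.0 m


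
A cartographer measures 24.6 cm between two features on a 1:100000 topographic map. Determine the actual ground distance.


ground = 24.6 cm * 100000 / 100 = 24600.0 m = 24.6 km

24.6 km


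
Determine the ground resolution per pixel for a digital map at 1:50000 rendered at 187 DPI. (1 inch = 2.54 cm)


pixel_cm = 2.54 / 187 ≈ 0.013583 cm
ground = pixel_cm * 50000 / 100 = 2.54 * 50000 / (187 * 100) = 127000 / 18700 ≈ 6.79 m

6.79 m


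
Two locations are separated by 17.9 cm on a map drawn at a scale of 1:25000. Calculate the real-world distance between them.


ground = 17.9 cm * 25000 / 100 = 4475.0 m = 4.475 km

4.475 km


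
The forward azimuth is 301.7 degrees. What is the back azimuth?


back azimuth = (301.7 + 180) mod 360 = 121.7 degrees

121.7 degrees


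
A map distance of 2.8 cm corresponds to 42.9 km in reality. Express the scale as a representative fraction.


ground = 42.9 km = 4290000 cm; RF denominator = ground / map = 4290000 / 2.8 ≈ 1532143; RF = 1:1532143

1:1532143


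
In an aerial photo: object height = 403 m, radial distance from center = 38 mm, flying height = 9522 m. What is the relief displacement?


d = h * r / H = 403 * 38 / 9522 = 1.61 mm

1.61 mm


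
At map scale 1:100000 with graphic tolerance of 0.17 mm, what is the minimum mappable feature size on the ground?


ground = 0.17 mm * 100000 / 1000 = 17.0 m

17.0 m


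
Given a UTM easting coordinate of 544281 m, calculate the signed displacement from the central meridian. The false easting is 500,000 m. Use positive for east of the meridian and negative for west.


displacement = 544281 - 500000 = 44281 m

44281 m


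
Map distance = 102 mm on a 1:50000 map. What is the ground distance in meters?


ground = 102 mm * 50000 / 1000 = 5100.0 m

5100.0 m


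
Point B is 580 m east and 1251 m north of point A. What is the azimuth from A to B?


az = atan2(580, 1251) = 24.9 deg
adjusted to 0-360: 24.9 degrees

24.9 degrees


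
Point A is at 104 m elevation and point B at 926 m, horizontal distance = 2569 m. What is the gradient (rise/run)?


gradient = (926 - 104) / 2569 = 822 / 2569 = 0.32

0.32


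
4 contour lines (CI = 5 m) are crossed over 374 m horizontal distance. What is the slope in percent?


elevation change = 4 * 5 = 20 m
slope = 20 / 374 * 100 = 5.3%

5.3%


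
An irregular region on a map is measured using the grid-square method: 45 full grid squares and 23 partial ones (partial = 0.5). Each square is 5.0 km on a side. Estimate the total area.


effective squares = 45 + 23 * 0.5 = 56.5
area = 56.5 * 25.0 = 1412.5 km^2

1412.5 km^2


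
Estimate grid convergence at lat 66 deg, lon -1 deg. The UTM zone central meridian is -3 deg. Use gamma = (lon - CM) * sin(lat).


gamma = (-1 - -3) * sin(66) = 2 * 0.913545 = 1.827 degrees

1.827 degrees


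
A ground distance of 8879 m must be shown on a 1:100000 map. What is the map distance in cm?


map_cm = 8879 * 100 / 100000 = 8.879 cm ≈ 8.88 cm

8.88 cm


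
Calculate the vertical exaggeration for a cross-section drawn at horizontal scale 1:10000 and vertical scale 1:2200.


VE = horizontal_scale / vertical_scale = 10000 / 2200 ≈ 4.5

4.5x


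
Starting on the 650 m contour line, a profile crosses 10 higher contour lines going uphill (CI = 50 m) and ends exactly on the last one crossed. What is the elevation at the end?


elevation = 650 + 10 * 50 = 1150 m

1150 m


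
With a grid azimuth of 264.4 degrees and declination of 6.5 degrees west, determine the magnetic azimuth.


magnetic azimuth = grid azimuth - declination (east +ve)
mag_az = 264.4 - -6.5 = 270.9 degrees

270.9 degrees


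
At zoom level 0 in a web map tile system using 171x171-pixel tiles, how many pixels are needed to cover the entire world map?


tiles per axis = 2^0 = 1
total tiles = 1^2 = 1
pixels per axis = 1 * 171 = 171
total pixels = 171^2 = 29241

29241 pixels


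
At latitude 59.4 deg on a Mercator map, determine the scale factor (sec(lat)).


SF = 1 / cos(59.4) = 1 / 0.509041 = 1.964

1.964


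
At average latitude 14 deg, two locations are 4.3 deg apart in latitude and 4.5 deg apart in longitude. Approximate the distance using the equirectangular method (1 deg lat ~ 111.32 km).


dlat_km = 4.3 * 111.32 = 478.676
dlon_km = 4.5 * 111.32 * cos(14) ≈ 486.06
dist = sqrt(478.676^2 + 486.06^2) ≈ 682.2 km

682.2 km


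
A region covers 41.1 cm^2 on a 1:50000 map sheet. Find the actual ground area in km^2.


ground_area = 41.1 * (50000/100)^2 = 10275000.0 m^2 = 10.275 km^2

10.275 km^2


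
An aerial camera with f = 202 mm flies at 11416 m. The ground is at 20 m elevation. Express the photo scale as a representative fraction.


scale = f / (H - h) = 202 mm / 11396 m = 202 / 11396000 = 1:56416

1:56416


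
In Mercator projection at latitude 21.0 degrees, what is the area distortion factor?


area_distortion = 1/cos^2(21.0) = 1.147

1.147


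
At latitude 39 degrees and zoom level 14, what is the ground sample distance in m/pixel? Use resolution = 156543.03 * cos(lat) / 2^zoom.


res = 156543.03 * cos(39) / 2^14 = 156543.03 * 0.77714596 / 16384 = 7.43 m/pixel

7.43 m/pixel


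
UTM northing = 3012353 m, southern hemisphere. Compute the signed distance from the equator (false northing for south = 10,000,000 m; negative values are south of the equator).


For southern: actual = 3012353 - 10000000 = -6987647 m

-6987647 m


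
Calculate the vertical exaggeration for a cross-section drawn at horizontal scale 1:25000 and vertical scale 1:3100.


VE = horizontal_scale / vertical_scale = 25000 / 3100 ≈ 8.1

8.1x


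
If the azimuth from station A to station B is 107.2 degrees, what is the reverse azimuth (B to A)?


back azimuth = (107.2 + 180) mod 360 = 287.2 degrees

287.2 degrees


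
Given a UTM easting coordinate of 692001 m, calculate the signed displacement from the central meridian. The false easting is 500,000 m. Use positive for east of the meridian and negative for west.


displacement = 692001 - 500000 = 192001 m

192001 m


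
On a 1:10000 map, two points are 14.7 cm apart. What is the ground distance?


ground = 14.7 cm * 10000 / 100 = 1470.0 m = 1.47 km

1.47 km


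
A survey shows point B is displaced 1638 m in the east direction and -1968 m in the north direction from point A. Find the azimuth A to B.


az = atan2(1638, -1968) = 140.2 deg
adjusted to 0-360: 140.2 degrees

140.2 degrees


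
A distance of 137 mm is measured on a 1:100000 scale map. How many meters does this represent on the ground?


ground = 137 mm * 100000 / 1000 = 13700.0 m

13700.0 m


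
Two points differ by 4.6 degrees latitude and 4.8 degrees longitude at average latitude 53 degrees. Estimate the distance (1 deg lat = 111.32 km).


dlat_km = 4.6 * 111.32 = 512.072
dlon_km = 4.8 * 111.32 * cos(53) ≈ 321.571
dist = sqrt(512.072^2 + 321.571^2) ≈ 604.7 km

604.7 km


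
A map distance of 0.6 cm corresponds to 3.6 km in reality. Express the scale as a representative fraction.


ground = 3.6 km = 360000 cm; RF denominator = ground / map = 360000 / 0.6 = 600000; RF = 1:600000

1:600000


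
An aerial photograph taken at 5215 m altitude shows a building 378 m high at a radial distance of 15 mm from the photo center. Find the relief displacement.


d = h * r / H = 378 * 15 / 5215 = 1.09 mm

1.09 mm


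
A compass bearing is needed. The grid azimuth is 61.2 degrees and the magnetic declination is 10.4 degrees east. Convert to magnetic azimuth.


magnetic azimuth = grid azimuth - declination (east +ve)
mag_az = 61.2 - 10.4 = 50.8 degrees

50.8 degrees


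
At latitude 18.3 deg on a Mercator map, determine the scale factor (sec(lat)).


SF = 1 / cos(18.3) = 1 / 0.949425 = 1.053

1.053


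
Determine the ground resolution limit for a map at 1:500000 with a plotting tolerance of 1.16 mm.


ground = 1.16 mm * 500000 / 1000 = 580.0 m

580.0 m


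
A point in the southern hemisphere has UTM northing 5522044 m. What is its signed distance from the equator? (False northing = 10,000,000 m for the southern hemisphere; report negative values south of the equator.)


For southern: actual = 5522044 - 10000000 = -4477956 m

-4477956 m


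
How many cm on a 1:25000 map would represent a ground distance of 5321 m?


map_cm = 5321 * 100 / 25000 = 21.284 cm ≈ 21.28 cm

21.28 cm


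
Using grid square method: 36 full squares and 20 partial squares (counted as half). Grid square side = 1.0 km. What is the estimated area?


effective squares = 36 + 20 * 0.5 = 46.0
area = 46.0 * 1.0 = 46.0 km^2

46.0 km^2


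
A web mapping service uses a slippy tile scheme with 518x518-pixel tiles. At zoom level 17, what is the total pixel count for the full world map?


tiles per axis = 2^17 = 131072
total tiles = 131072^2 = 17179869184
pixels per axis = 131072 * 518 = 67895296
total pixels = 67895296^2 = 4609771218927616

4609771218927616 pixels


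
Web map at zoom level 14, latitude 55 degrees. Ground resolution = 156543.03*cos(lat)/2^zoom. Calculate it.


res = 156543.03 * cos(55) / 2^14 = 156543.03 * 0.57357644 / 16384 = 5.48 m/pixel

5.48 m/pixel


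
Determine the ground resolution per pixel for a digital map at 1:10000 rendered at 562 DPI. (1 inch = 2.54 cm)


pixel_cm = 2.54 / 562 ≈ 0.00452 cm
ground = pixel_cm * 10000 / 100 = 2.54 * 10000 / (562 * 100) = 25400 / 56200 ≈ 0.45 m

0.45 m


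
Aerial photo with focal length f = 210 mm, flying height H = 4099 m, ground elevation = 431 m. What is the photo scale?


scale = f / (H - h) = 210 mm / 3668 m = 210 / 3668000 = 1:17467

1:17467


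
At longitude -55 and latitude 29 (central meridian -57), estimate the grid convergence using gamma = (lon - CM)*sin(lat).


gamma = (-55 - -57) * sin(29) = 2 * 0.48481 = 0.97 degrees

0.97 degrees


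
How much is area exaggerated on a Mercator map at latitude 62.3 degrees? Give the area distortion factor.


area_distortion = 1/cos^2(62.3) = 4.628

4.628


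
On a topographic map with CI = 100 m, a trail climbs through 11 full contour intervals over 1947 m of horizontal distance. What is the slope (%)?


elevation change = 11 * 100 = 1100 m
slope = 1100 / 1947 * 100 = 56.5%

56.5%
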